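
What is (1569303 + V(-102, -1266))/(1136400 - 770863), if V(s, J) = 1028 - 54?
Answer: 1570277/365537 ≈ 4.2958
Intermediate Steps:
V(s, J) = 974
(1569303 + V(-102, -1266))/(1136400 - 770863) = (1569303 + 974)/(1136400 - 770863) = 1570277/365537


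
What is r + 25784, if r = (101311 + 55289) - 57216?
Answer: 125168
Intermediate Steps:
r = 99384 (r = 156600 - 57216 = 99384)
r + 25784 = 99384 + 25784 = 125168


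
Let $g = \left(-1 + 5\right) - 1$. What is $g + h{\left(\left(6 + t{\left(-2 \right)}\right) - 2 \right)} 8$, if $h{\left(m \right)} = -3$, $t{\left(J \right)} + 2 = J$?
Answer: $-21$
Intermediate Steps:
$t{\left(J \right)} = -2 + J$
$g = 3$ ($g = 4 - 1 = 3$)
$g + h{\left(\left(6 + t{\left(-2 \right)}\right) - 2 \right)} 8 = 3 - 24 = -21$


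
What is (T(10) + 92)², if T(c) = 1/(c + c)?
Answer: 3389281/400 ≈ 8473.2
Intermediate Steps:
T(c) = 1/(2*c)
(T(10) + 92)² = ((½)/10 + 92)² = ((½)*(⅒) + 92)² = (1/20 + 92)² = (1841/20)² = 3389281/400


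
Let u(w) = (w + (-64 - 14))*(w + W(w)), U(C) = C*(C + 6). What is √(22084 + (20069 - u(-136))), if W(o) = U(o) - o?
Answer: √3825673 ≈ 1955.9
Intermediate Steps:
U(C) = C*(6 + C)
W(o) = -o + o*(6 + o) (W(o) = o*(6 + o) - o = -o + o*(6 + o))
u(w) = (-78 + w)*(w + w*(5 + w)) (u(w) = (w + (-64 - 14))*(w + w*(5 + w)) = (w - 78)*(w + w*(5 + w)) = (-78 + w)*(w + w*(5 + w)))
√(22084 + (20069 - u(-136))) = √(22084 + (20069 - (-136)*(-468 + (-136)² - 72*(-136)))) = √(22084 + (20069 - (-136)*(-468 + 18496 + 9792))) = √(22084 + (20069 - (-136)*27820)) = √(22084 + (20069 - 1*(-3783520))) = √(22084 + (20069 + 3783520)) = √(22084 + 3803589) = √3825673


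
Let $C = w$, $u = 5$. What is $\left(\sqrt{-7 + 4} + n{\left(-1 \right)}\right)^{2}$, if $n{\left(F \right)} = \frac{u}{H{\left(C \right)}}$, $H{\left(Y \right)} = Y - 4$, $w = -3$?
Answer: $\frac{\left(5 - 7 i \sqrt{3}\right)^{2}}{49} \approx -2.4898 - 2.4744 i$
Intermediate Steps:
$C = -3$
$H{\left(Y \right)} = -4 + Y$ ($H{\left(Y \right)} = Y - 4 = -4 + Y$)
$n{\left(F \right)} = - \frac{5}{7}$ ($n{\left(F \right)} = \frac{5}{-4 - 3} = \frac{5}{-7} = 5 \left(- \frac{1}{7}\right) = - \frac{5}{7}$)
$\left(\sqrt{-7 + 4} + n{\left(-1 \right)}\right)^{2} = \left(\sqrt{-7 + 4} - \frac{5}{7}\right)^{2} = \left(\sqrt{-3} - \frac{5}{7}\right)^{2} = \left(i \sqrt{3} - \frac{5}{7}\right)^{2} = \left(- \frac{5}{7} + i \sqrt{3}\right)^{2}$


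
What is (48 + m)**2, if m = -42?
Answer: 36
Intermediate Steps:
(48 + m)**2 = (48 - 42)**2 = 6**2 = 36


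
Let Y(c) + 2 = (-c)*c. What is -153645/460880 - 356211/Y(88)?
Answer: 5432679717/118999216 ≈ 45.653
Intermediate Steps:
Y(c) = -2 - c² (Y(c) = -2 + (-c)*c = -2 - c²)
-153645/460880 - 356211/Y(88) = -153645/460880 - 356211/(-2 - 1*88²) = -153645*1/460880 - 356211/(-2 - 1*7744) = -30729/92176 - 356211/(-2 - 7744) = -30729/92176 - 356211/(-7746) = -30729/92176 - 356211*(-1/7746) = -30729/92176 + 118737/2582 = 5432679717/118999216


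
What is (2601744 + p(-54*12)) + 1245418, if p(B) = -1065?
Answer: 3846097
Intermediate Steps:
(2601744 + p(-54*12)) + 1245418 = (2601744 - 1065) + 1245418 = 2600679 + 1245418 = 3846097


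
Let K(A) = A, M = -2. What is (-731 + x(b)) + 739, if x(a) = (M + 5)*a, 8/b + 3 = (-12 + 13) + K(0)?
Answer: -4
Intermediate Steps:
b = -4 (b = 8/(-3 + ((-12 + 13) + 0)) = 8/(-3 + (1 + 0)) = 8/(-3 + 1) = 8/(-2) = 8*(-½) = -4)
x(a) = 3*a (x(a) = (-2 + 5)*a = 3*a)
(-731 + x(b)) + 739 = (-731 + 3*(-4)) + 739 = (-731 - 12) + 739 = -743 + 739 = -4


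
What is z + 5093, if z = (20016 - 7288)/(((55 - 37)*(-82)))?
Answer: 1876135/369 ≈ 5084.4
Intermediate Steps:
z = -3182/369 (z = 12728/((18*(-82))) = 12728/(-1476) = 12728*(-1/1476) = -3182/369 ≈ -8.6233)
z + 5093 = -3182/369 + 5093 = 1876135/369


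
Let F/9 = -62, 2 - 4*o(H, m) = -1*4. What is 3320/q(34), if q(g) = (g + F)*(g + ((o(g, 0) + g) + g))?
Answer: -1660/27117 ≈ -0.061216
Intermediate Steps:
o(H, m) = 3/2 (o(H, m) = ½ - (-1)*4/4 = ½ - ¼*(-4) = ½ + 1 = 3/2)
F = -558 (F = 9*(-62) = -558)
q(g) = (-558 + g)*(3/2 + 3*g) (q(g) = (g - 558)*(g + ((3/2 + g) + g)) = (-558 + g)*(g + (3/2 + 2*g)) = (-558 + g)*(3/2 + 3*g))
3320/q(34) = 3320/(-837 + 3*34² - 3345/2*34) = 3320/(-837 + 3*1156 - 56865) = 3320/(-837 + 3468 - 56865) = 3320/(-54234) = 3320*(-1/54234) = -1660/27117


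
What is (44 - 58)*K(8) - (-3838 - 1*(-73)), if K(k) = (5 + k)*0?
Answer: 3765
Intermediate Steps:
K(k) = 0
(44 - 58)*K(8) - (-3838 - 1*(-73)) = (44 - 58)*0 - (-3838 - 1*(-73)) = -14*0 - (-3838 + 73) = 0 - 1*(-3765) = 0 + 3765 = 3765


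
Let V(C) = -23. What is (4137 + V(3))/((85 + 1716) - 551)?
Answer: 2057/625 ≈ 3.2912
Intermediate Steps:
(4137 + V(3))/((85 + 1716) - 551) = (4137 - 23)/((85 + 1716) - 551) = 4114/(1801 - 551) = 4114/1250 = 4114*(1/1250) = 2057/625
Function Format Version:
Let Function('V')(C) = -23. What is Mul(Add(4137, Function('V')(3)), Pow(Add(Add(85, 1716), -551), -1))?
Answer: Rational(2057, 625) ≈ 3.2912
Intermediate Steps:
Mul(Add(4137, Function('V')(3)), Pow(Add(Add(85, 1716), -551), -1)) = Mul(Add(4137, -23), Pow(Add(Add(85, 1716), -551), -1)) = Mul(4114, Pow(Add(1801, -551), -1)) = Mul(4114, Pow(1250, -1)) = Mul(4114, Rational(1, 1250)) = Rational(2057, 625)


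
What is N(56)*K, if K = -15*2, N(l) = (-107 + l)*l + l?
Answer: 84000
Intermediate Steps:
N(l) = l + l*(-107 + l) (N(l) = l*(-107 + l) + l = l + l*(-107 + l))
K = -30
N(56)*K = (56*(-106 + 56))*(-30) = (56*(-50))*(-30) = -2800*(-30) = 84000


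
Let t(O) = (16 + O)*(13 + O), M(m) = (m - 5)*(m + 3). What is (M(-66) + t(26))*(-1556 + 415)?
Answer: -6972651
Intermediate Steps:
M(m) = (-5 + m)*(3 + m)
t(O) = (13 + O)*(16 + O)
(M(-66) + t(26))*(-1556 + 415) = ((-15 + (-66)² - 2*(-66)) + (208 + 26² + 29*26))*(-1556 + 415) = ((-15 + 4356 + 132) + (208 + 676 + 754))*(-1141) = (4473 + 1638)*(-1141) = 6111*(-1141) = -6972651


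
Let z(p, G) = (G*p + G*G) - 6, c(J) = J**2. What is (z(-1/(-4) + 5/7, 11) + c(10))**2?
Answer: 39904489/784 ≈ 50899.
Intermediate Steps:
z(p, G) = -6 + G**2 + G*p (z(p, G) = (G*p + G**2) - 6 = (G**2 + G*p) - 6 = -6 + G**2 + G*p)
(z(-1/(-4) + 5/7, 11) + c(10))**2 = ((-6 + 11**2 + 11*(-1/(-4) + 5/7)) + 10**2)**2 = ((-6 + 121 + 11*(-1*(-1/4) + 5*(1/7))) + 100)**2 = ((-6 + 121 + 11*(1/4 + 5/7)) + 100)**2 = ((-6 + 121 + 11*(27/28)) + 100)**2 = ((-6 + 121 + 297/28) + 100)**2 = (3517/28 + 100)**2 = (6317/28)**2 = 39904489/784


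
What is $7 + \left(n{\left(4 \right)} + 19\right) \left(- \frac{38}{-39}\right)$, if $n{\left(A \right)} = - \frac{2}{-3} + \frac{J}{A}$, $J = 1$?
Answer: $\frac{6179}{234} \approx 26.406$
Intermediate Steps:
$n{\left(A \right)} = \frac{2}{3} + \frac{1}{A}$ ($n{\left(A \right)} = - \frac{2}{-3} + 1 \frac{1}{A} = \left(-2\right) \left(- \frac{1}{3}\right) + \frac{1}{A} = \frac{2}{3} + \frac{1}{A}$)
$7 + \left(n{\left(4 \right)} + 19\right) \left(- \frac{38}{-39}\right) = 7 + \left(\left(\frac{2}{3} + \frac{1}{4}\right) + 19\right) \left(- \frac{38}{-39}\right) = 7 + \left(\left(\frac{2}{3} + \frac{1}{4}\right) + 19\right) \left(\left(-38\right) \left(- \frac{1}{39}\right)\right) = 7 + \left(\frac{11}{12} + 19\right) \frac{38}{39} = 7 + \frac{239}{12} \cdot \frac{38}{39} = 7 + \frac{4541}{234} = \frac{6179}{234}$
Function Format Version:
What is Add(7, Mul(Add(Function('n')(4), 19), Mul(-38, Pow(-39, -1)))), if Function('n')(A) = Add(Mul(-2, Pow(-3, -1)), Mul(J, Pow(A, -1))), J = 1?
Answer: Rational(6179, 234) ≈ 26.406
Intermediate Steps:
Function('n')(A) = Add(Rational(2, 3), Pow(A, -1)) (Function('n')(A) = Add(Mul(-2, Pow(-3, -1)), Mul(1, Pow(A, -1))) = Add(Mul(-2, Rational(-1, 3)), Pow(A, -1)) = Add(Rational(2, 3), Pow(A, -1)))
Add(7, Mul(Add(Function('n')(4), 19), Mul(-38, Pow(-39, -1)))) = Add(7, Mul(Add(Add(Rational(2, 3), Pow(4, -1)), 19), Mul(-38, Pow(-39, -1)))) = Add(7, Mul(Add(Add(Rational(2, 3), Rational(1, 4)), 19), Mul(-38, Rational(-1, 39)))) = Add(7, Mul(Add(Rational(11, 12), 19), Rational(38, 39))) = Add(7, Mul(Rational(239, 12), Rational(38, 39))) = Add(7, Rational(4541, 234)) = Rational(6179, 234)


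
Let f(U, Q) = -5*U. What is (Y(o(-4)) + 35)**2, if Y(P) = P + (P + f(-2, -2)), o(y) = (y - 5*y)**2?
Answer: 310249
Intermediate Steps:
o(y) = 16*y**2 (o(y) = (-4*y)**2 = 16*y**2)
Y(P) = 10 + 2*P (Y(P) = P + (P - 5*(-2)) = P + (P + 10) = P + (10 + P) = 10 + 2*P)
(Y(o(-4)) + 35)**2 = ((10 + 2*(16*(-4)**2)) + 35)**2 = ((10 + 2*(16*16)) + 35)**2 = ((10 + 2*256) + 35)**2 = ((10 + 512) + 35)**2 = (522 + 35)**2 = 557**2 = 310249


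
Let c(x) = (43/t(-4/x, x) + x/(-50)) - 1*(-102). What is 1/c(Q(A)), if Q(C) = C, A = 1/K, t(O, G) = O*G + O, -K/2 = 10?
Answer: 19000/1948769 ≈ 0.0097497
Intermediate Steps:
K = -20 (K = -2*10 = -20)
t(O, G) = O + G*O (t(O, G) = G*O + O = O + G*O)
A = -1/20 (A = 1/(-20) = -1/20 ≈ -0.050000)
c(x) = 102 - x/50 - 43*x/(4*(1 + x)) (c(x) = (43/(((-4/x)*(1 + x))) + x/(-50)) - 1*(-102) = (43/((-4*(1 + x)/x)) + x*(-1/50)) + 102 = (43*(-x/(4*(1 + x))) - x/50) + 102 = (-43*x/(4*(1 + x)) - x/50) + 102 = (-x/50 - 43*x/(4*(1 + x))) + 102 = 102 - x/50 - 43*x/(4*(1 + x)))
1/c(Q(A)) = 1/((10200 - 2*(-1/20)**2 + 9123*(-1/20))/(100*(1 - 1/20))) = 1/((10200 - 2*1/400 - 9123/20)/(100*(19/20))) = 1/((1/100)*(20/19)*(10200 - 1/200 - 9123/20)) = 1/((1/100)*(20/19)*(1948769/200)) = 1/(1948769/19000) = 19000/1948769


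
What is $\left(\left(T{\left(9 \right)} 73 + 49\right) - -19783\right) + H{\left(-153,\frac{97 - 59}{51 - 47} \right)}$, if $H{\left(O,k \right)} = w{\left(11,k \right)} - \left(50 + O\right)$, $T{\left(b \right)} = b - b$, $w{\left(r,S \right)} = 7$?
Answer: $19942$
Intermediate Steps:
$T{\left(b \right)} = 0$
$H{\left(O,k \right)} = -43 - O$ ($H{\left(O,k \right)} = 7 - \left(50 + O\right) = -43 - O$)
$\left(\left(T{\left(9 \right)} 73 + 49\right) - -19783\right) + H{\left(-153,\frac{97 - 59}{51 - 47} \right)} = \left(\left(0 \cdot 73 + 49\right) - -19783\right) - -110 = \left(\left(0 + 49\right) + 19783\right) + \left(-43 + 153\right) = \left(49 + 19783\right) + 110 = 19832 + 110 = 19942$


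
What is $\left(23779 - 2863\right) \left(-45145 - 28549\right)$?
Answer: $-1541383704$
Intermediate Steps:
$\left(23779 - 2863\right) \left(-45145 - 28549\right) = 20916 \left(-73694\right) = -1541383704$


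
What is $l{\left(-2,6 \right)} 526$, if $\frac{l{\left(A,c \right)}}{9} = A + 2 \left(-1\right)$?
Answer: $-18936$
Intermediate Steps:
$l{\left(A,c \right)} = -18 + 9 A$ ($l{\left(A,c \right)} = 9 \left(A + 2 \left(-1\right)\right) = 9 \left(A - 2\right) = 9 \left(-2 + A\right) = -18 + 9 A$)
$l{\left(-2,6 \right)} 526 = \left(-18 + 9 \left(-2\right)\right) 526 = \left(-18 - 18\right) 526 = \left(-36\right) 526 = -18936$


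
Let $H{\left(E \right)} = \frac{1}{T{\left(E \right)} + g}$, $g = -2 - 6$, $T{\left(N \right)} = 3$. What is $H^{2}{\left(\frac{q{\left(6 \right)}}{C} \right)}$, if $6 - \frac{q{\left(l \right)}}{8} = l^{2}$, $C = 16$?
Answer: $\frac{1}{25} \approx 0.04$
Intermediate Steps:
$g = -8$ ($g = -2 - 6 = -8$)
$q{\left(l \right)} = 48 - 8 l^{2}$
$H{\left(E \right)} = - \frac{1}{5}$ ($H{\left(E \right)} = \frac{1}{3 - 8} = \frac{1}{-5} = - \frac{1}{5}$)
$H^{2}{\left(\frac{q{\left(6 \right)}}{C} \right)} = \left(- \frac{1}{5}\right)^{2} = \frac{1}{25}$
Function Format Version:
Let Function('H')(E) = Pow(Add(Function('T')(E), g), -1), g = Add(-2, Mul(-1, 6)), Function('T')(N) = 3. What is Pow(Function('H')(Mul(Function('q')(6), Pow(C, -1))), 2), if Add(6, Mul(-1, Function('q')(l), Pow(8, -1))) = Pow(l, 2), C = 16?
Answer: Rational(1, 25) ≈ 0.040000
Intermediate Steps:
g = -8 (g = Add(-2, -6) = -8)
Function('q')(l) = Add(48, Mul(-8, Pow(l, 2)))
Function('H')(E) = Rational(-1, 5) (Function('H')(E) = Pow(Add(3, -8), -1) = Pow(-5, -1) = Rational(-1, 5))
Pow(Function('H')(Mul(Function('q')(6), Pow(C, -1))), 2) = Pow(Rational(-1, 5), 2) = Rational(1, 25)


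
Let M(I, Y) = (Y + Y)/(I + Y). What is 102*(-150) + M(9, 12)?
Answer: -107092/7 ≈ -15299.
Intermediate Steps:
M(I, Y) = 2*Y/(I + Y) (M(I, Y) = (2*Y)/(I + Y) = 2*Y/(I + Y))
102*(-150) + M(9, 12) = 102*(-150) + 2*12/(9 + 12) = -15300 + 2*12/21 = -15300 + 2*12*(1/21) = -15300 + 8/7 = -107092/7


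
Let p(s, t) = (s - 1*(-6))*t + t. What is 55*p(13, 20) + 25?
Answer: 22025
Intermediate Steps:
p(s, t) = t + t*(6 + s) (p(s, t) = (s + 6)*t + t = (6 + s)*t + t = t*(6 + s) + t = t + t*(6 + s))
55*p(13, 20) + 25 = 55*(20*(7 + 13)) + 25 = 55*(20*20) + 25 = 55*400 + 25 = 22000 + 25 = 22025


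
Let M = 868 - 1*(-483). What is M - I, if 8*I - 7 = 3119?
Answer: 3841/4 ≈ 960.25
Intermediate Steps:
M = 1351 (M = 868 + 483 = 1351)
I = 1563/4 (I = 7/8 + (⅛)*3119 = 7/8 + 3119/8 = 1563/4 ≈ 390.75)
M - I = 1351 - 1*1563/4 = 1351 - 1563/4 = 3841/4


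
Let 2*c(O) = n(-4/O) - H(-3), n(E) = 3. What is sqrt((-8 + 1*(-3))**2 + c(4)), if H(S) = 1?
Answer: sqrt(122) ≈ 11.045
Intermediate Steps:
c(O) = 1 (c(O) = (3 - 1*1)/2 = (3 - 1)/2 = (1/2)*2 = 1)
sqrt((-8 + 1*(-3))**2 + c(4)) = sqrt((-8 + 1*(-3))**2 + 1) = sqrt((-8 - 3)**2 + 1) = sqrt((-11)**2 + 1) = sqrt(121 + 1) = sqrt(122)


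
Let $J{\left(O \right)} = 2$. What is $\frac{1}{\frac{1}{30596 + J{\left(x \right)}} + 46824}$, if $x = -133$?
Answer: $\frac{30598}{1432720753} \approx 2.1357 \cdot 10^{-5}$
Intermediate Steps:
$\frac{1}{\frac{1}{30596 + J{\left(x \right)}} + 46824} = \frac{1}{\frac{1}{30596 + 2} + 46824} = \frac{1}{\frac{1}{30598} + 46824} = \frac{1}{\frac{1432720753}{30598}} = \frac{30598}{1432720753}$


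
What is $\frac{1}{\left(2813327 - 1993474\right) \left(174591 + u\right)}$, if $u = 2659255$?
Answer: $\frac{1}{2323337144638} \approx 4.3042 \cdot 10^{-13}$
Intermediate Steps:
$\frac{1}{\left(2813327 - 1993474\right) \left(174591 + u\right)} = \frac{1}{\left(2813327 - 1993474\right) \left(174591 + 2659255\right)} = \frac{1}{819853 \cdot 2833846} = \frac{1}{2323337144638}$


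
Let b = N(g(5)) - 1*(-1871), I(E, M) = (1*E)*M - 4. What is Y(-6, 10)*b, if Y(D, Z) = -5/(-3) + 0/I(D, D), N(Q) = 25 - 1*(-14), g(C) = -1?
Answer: 9550/3 ≈ 3183.3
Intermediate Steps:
I(E, M) = -4 + E*M (I(E, M) = E*M - 4 = -4 + E*M)
N(Q) = 39 (N(Q) = 25 + 14 = 39)
Y(D, Z) = 5/3 (Y(D, Z) = -5/(-3) + 0/(-4 + D*D) = -5*(-⅓) + 0/(-4 + D²) = 5/3 + 0 = 5/3)
b = 1910 (b = 39 - 1*(-1871) = 39 + 1871 = 1910)
Y(-6, 10)*b = (5/3)*1910 = 9550/3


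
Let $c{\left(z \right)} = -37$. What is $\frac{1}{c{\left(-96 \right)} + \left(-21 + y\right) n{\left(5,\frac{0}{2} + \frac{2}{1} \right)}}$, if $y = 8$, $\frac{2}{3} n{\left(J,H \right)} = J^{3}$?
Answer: $- \frac{2}{4949} \approx -0.00040412$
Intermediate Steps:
$n{\left(J,H \right)} = \frac{3 J^{3}}{2}$
$\frac{1}{c{\left(-96 \right)} + \left(-21 + y\right) n{\left(5,\frac{0}{2} + \frac{2}{1} \right)}} = \frac{1}{-37 + \left(-21 + 8\right) \frac{3 \cdot 5^{3}}{2}} = \frac{1}{-37 - 13 \cdot \frac{3}{2} \cdot 125} = \frac{1}{-37 - \frac{4875}{2}} = \frac{1}{- \frac{4949}{2}} = - \frac{2}{4949}$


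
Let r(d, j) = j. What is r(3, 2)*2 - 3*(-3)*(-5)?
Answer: -41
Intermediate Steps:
r(3, 2)*2 - 3*(-3)*(-5) = 2*2 - 3*(-3)*(-5) = 4 + 9*(-5) = 4 - 45 = -41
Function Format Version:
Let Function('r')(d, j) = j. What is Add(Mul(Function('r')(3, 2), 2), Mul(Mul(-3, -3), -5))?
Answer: -41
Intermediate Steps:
Add(Mul(Function('r')(3, 2), 2), Mul(Mul(-3, -3), -5)) = Add(Mul(2, 2), Mul(Mul(-3, -3), -5)) = Add(4, Mul(9, -5)) = Add(4, -45) = -41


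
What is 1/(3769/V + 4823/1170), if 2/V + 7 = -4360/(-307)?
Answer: 13815/187555276 ≈ 7.3658e-5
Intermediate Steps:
V = 614/2211 (V = 2/(-7 - 4360/(-307)) = 2/(-7 - 4360*(-1/307)) = 2/(-7 + 4360/307) = 2/(2211/307) = 2*(307/2211) = 614/2211 ≈ 0.27770)
1/(3769/V + 4823/1170) = 1/(3769/(614/2211) + 4823/1170) = 1/(3769*(2211/614) + 4823*(1/1170)) = 1/(8333259/614 + 371/90) = 1/(187555276/13815) = 13815/187555276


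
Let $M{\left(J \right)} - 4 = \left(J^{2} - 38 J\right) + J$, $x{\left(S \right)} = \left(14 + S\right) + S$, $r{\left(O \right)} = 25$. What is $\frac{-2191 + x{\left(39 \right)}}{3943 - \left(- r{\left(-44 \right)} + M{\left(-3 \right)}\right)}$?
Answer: $- \frac{2099}{3844} \approx -0.54605$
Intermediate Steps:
$x{\left(S \right)} = 14 + 2 S$
$M{\left(J \right)} = 4 + J^{2} - 37 J$ ($M{\left(J \right)} = 4 + \left(\left(J^{2} - 38 J\right) + J\right) = 4 + \left(J^{2} - 37 J\right) = 4 + J^{2} - 37 J$)
$\frac{-2191 + x{\left(39 \right)}}{3943 - \left(- r{\left(-44 \right)} + M{\left(-3 \right)}\right)} = \frac{-2191 + \left(14 + 2 \cdot 39\right)}{3943 + \left(25 - \left(4 + \left(-3\right)^{2} - -111\right)\right)} = \frac{-2191 + \left(14 + 78\right)}{3943 + \left(25 - \left(4 + 9 + 111\right)\right)} = \frac{-2191 + 92}{3943 + \left(25 - 124\right)} = - \frac{2099}{3943 + \left(25 - 124\right)} = - \frac{2099}{3943 - 99} = - \frac{2099}{3844}$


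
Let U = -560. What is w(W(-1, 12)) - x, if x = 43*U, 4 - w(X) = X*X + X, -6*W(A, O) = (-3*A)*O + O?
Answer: 24028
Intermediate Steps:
W(A, O) = -O/6 + A*O/2 (W(A, O) = -((-3*A)*O + O)/6 = -(-3*A*O + O)/6 = -(O - 3*A*O)/6 = -O/6 + A*O/2)
w(X) = 4 - X - X**2 (w(X) = 4 - (X*X + X) = 4 - (X**2 + X) = 4 - (X + X**2) = 4 + (-X - X**2) = 4 - X - X**2)
x = -24080 (x = 43*(-560) = -24080)
w(W(-1, 12)) - x = (4 - 12*(-1 + 3*(-1))/6 - ((1/6)*12*(-1 + 3*(-1)))**2) - 1*(-24080) = (4 - 12*(-1 - 3)/6 - ((1/6)*12*(-1 - 3))**2) + 24080 = (4 - 12*(-4)/6 - ((1/6)*12*(-4))**2) + 24080 = (4 - 1*(-8) - 1*(-8)**2) + 24080 = (4 + 8 - 1*64) + 24080 = (4 + 8 - 64) + 24080 = -52 + 24080 = 24028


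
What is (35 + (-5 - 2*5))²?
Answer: 400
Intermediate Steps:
(35 + (-5 - 2*5))² = (35 + (-5 - 10))² = (35 - 15)² = 20² = 400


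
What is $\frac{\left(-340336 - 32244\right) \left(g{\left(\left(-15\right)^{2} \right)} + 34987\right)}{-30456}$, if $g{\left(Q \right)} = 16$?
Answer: $\frac{3260354435}{7614} \approx 4.2821 \cdot 10^{5}$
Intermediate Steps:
$\frac{\left(-340336 - 32244\right) \left(g{\left(\left(-15\right)^{2} \right)} + 34987\right)}{-30456} = \frac{\left(-340336 - 32244\right) \left(16 + 34987\right)}{-30456} = \left(-340336 - 32244\right) 35003 \left(- \frac{1}{30456}\right) = \left(-372580\right) 35003 \left(- \frac{1}{30456}\right) = \left(-13041417740\right) \left(- \frac{1}{30456}\right) = \frac{3260354435}{7614}$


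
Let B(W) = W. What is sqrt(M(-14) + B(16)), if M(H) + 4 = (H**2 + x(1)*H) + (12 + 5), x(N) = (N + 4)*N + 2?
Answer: sqrt(127) ≈ 11.269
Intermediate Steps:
x(N) = 2 + N*(4 + N) (x(N) = (4 + N)*N + 2 = N*(4 + N) + 2 = 2 + N*(4 + N))
M(H) = 13 + H**2 + 7*H (M(H) = -4 + ((H**2 + (2 + 1**2 + 4*1)*H) + (12 + 5)) = -4 + ((H**2 + (2 + 1 + 4)*H) + 17) = -4 + ((H**2 + 7*H) + 17) = -4 + (17 + H**2 + 7*H) = 13 + H**2 + 7*H)
sqrt(M(-14) + B(16)) = sqrt((13 + (-14)**2 + 7*(-14)) + 16) = sqrt((13 + 196 - 98) + 16) = sqrt(111 + 16) = sqrt(127)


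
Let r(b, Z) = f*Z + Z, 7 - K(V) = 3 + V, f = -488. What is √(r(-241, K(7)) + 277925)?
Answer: √279386 ≈ 528.57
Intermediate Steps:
K(V) = 4 - V (K(V) = 7 - (3 + V) = 7 + (-3 - V) = 4 - V)
r(b, Z) = -487*Z (r(b, Z) = -488*Z + Z = -487*Z)
√(r(-241, K(7)) + 277925) = √(-487*(4 - 1*7) + 277925) = √(-487*(4 - 7) + 277925) = √(-487*(-3) + 277925) = √(1461 + 277925) = √279386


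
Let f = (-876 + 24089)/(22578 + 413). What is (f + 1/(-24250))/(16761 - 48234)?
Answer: -187630753/5849065589250 ≈ -3.2079e-5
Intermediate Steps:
f = 23213/22991 ≈ 1.0097
(f + 1/(-24250))/(16761 - 48234) = (23213/22991 + 1/(-24250))/(16761 - 48234) = (23213/22991 - 1/24250)/(-31473) = (562892259/557531750)*(-1/31473) = -187630753/5849065589250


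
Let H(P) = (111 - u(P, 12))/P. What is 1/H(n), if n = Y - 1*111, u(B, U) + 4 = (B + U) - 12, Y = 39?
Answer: -72/187 ≈ -0.38503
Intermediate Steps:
u(B, U) = -16 + B + U (u(B, U) = -4 + ((B + U) - 12) = -4 + (-12 + B + U) = -16 + B + U)
n = -72 (n = 39 - 1*111 = 39 - 111 = -72)
H(P) = (115 - P)/P (H(P) = (111 - (-16 + P + 12))/P = (111 - (-4 + P))/P = (111 + (4 - P))/P = (115 - P)/P)
1/H(n) = 1/((115 - 1*(-72))/(-72)) = 1/(-(115 + 72)/72) = 1/(-1/72*187) = 1/(-187/72) = -72/187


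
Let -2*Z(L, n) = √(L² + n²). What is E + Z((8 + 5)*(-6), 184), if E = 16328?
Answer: 16328 - √9985 ≈ 16228.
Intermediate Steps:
Z(L, n) = -√(L² + n²)/2
E + Z((8 + 5)*(-6), 184) = 16328 - √(((8 + 5)*(-6))² + 184²)/2 = 16328 - √((13*(-6))² + 33856)/2 = 16328 - √((-78)² + 33856)/2 = 16328 - √(6084 + 33856)/2 = 16328 - √9985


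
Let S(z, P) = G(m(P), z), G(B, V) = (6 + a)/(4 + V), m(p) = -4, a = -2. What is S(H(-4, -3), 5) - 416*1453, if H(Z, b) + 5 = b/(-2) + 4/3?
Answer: -6648904/11 ≈ -6.0445e+5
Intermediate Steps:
G(B, V) = 4/(4 + V) (G(B, V) = (6 - 2)/(4 + V) = 4/(4 + V))
H(Z, b) = -11/3 - b/2 (H(Z, b) = -5 + (b/(-2) + 4/3) = -5 + (b*(-1/2) + 4*(1/3)) = -5 + (-b/2 + 4/3) = -5 + (4/3 - b/2) = -11/3 - b/2)
S(z, P) = 4/(4 + z)
S(H(-4, -3), 5) - 416*1453 = 4/(4 + (-11/3 - 1/2*(-3))) - 416*1453 = 4/(4 + (-11/3 + 3/2)) - 604448 = 4/(4 - 13/6) - 604448 = 4/(11/6) - 604448 = 4*(6/11) - 604448 = 24/11 - 604448 = -6648904/11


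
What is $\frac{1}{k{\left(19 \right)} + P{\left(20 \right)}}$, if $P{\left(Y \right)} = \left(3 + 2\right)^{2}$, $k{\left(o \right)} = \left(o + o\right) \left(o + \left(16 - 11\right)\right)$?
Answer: $\frac{1}{937} \approx 0.0010672$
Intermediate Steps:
$k{\left(o \right)} = 2 o \left(5 + o\right)$ ($k{\left(o \right)} = 2 o \left(o + \left(16 - 11\right)\right) = 2 o \left(o + 5\right) = 2 o \left(5 + o\right)$)
$P{\left(Y \right)} = 25$ ($P{\left(Y \right)} = 5^{2} = 25$)
$\frac{1}{k{\left(19 \right)} + P{\left(20 \right)}} = \frac{1}{2 \cdot 19 \left(5 + 19\right) + 25} = \frac{1}{2 \cdot 19 \cdot 24 + 25} = \frac{1}{912 + 25} = \frac{1}{937}$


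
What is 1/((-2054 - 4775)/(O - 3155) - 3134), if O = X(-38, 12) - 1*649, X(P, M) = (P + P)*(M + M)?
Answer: -5628/17631323 ≈ -0.00031920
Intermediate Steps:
X(P, M) = 4*M*P (X(P, M) = (2*P)*(2*M) = 4*M*P)
O = -2473 (O = 4*12*(-38) - 1*649 = -1824 - 649 = -2473)
1/((-2054 - 4775)/(O - 3155) - 3134) = 1/((-2054 - 4775)/(-2473 - 3155) - 3134) = 1/(-6829/(-5628) - 3134) = 1/(-6829*(-1/5628) - 3134) = 1/(6829/5628 - 3134) = 1/(-17631323/5628) = -5628/17631323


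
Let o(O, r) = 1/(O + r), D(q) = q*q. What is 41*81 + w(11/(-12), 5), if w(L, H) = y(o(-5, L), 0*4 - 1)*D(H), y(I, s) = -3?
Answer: 3246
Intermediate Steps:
D(q) = q²
w(L, H) = -3*H²
41*81 + w(11/(-12), 5) = 41*81 - 3*5² = 3321 - 3*25 = 3321 - 75 = 3246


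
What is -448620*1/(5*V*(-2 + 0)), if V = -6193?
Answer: -44862/6193 ≈ -7.2440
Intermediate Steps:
-448620*1/(5*V*(-2 + 0)) = -448620*(-1/(30965*(-2 + 0))) = -448620/((5*(-2))*(-6193)) = -448620/((-10*(-6193))) = -448620/61930 = -448620*1/61930 = -44862/6193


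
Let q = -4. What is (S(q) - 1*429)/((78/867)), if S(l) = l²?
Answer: -119357/26 ≈ -4590.7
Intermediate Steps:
(S(q) - 1*429)/((78/867)) = ((-4)² - 1*429)/((78/867)) = (16 - 429)/((78*(1/867))) = -413/26/289 = -413*289/26 = -119357/26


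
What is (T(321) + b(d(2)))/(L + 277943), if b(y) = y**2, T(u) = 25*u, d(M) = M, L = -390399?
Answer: -8029/112456 ≈ -0.071397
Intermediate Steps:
(T(321) + b(d(2)))/(L + 277943) = (25*321 + 2**2)/(-390399 + 277943) = (8025 + 4)/(-112456) = 8029*(-1/112456) = -8029/112456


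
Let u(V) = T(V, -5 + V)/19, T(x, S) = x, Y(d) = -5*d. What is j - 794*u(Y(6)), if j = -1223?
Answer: 583/19 ≈ 30.684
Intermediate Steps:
u(V) = V/19
j - 794*u(Y(6)) = -1223 - 794*(-5*6)/19 = -1223 - 794*(-30)/19 = -1223 - 794*(-30/19) = -1223 + 23820/19 = 583/19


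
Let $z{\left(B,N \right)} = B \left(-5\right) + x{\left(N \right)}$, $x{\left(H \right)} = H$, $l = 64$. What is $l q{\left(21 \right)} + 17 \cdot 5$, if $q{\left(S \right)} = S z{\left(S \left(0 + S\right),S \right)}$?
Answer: $-2935211$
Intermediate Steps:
$z{\left(B,N \right)} = N - 5 B$ ($z{\left(B,N \right)} = B \left(-5\right) + N = - 5 B + N = N - 5 B$)
$q{\left(S \right)} = S \left(S - 5 S^{2}\right)$ ($q{\left(S \right)} = S \left(S - 5 S \left(0 + S\right)\right) = S \left(S - 5 S S\right) = S \left(S - 5 S^{2}\right)$)
$l q{\left(21 \right)} + 17 \cdot 5 = 64 \cdot 21^{2} \left(1 - 105\right) + 17 \cdot 5 = 64 \cdot 441 \left(1 - 105\right) + 85 = 64 \cdot 441 \left(-104\right) + 85 = 64 \left(-45864\right) + 85 = -2935296 + 85 = -2935211$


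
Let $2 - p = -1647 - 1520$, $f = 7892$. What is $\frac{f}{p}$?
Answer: $\frac{7892}{3169} \approx 2.4904$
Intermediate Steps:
$p = 3169$ ($p = 2 - \left(-1647 - 1520\right) = 2 - -3167 = 2 + 3167 = 3169$)
$\frac{f}{p} = \frac{7892}{3169}$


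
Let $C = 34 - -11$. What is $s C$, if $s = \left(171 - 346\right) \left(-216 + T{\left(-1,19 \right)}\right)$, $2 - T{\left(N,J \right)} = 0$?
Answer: $1685250$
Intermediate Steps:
$T{\left(N,J \right)} = 2$ ($T{\left(N,J \right)} = 2 - 0 = 2 + 0 = 2$)
$C = 45$ ($C = 34 + 11 = 45$)
$s = 37450$ ($s = \left(171 - 346\right) \left(-216 + 2\right) = \left(-175\right) \left(-214\right) = 37450$)
$s C = 37450 \cdot 45 = 1685250$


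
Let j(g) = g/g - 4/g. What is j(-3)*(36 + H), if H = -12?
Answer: 56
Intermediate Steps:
j(g) = 1 - 4/g
j(-3)*(36 + H) = ((-4 - 3)/(-3))*(36 - 12) = -⅓*(-7)*24 = (7/3)*24 = 56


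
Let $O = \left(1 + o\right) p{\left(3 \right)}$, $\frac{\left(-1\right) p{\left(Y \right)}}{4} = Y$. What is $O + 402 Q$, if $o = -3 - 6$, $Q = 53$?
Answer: $21402$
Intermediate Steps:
$p{\left(Y \right)} = - 4 Y$
$o = -9$ ($o = -3 - 6 = -9$)
$O = 96$ ($O = \left(1 - 9\right) \left(\left(-4\right) 3\right) = \left(-8\right) \left(-12\right) = 96$)
$O + 402 Q = 96 + 402 \cdot 53 = 96 + 21306 = 21402$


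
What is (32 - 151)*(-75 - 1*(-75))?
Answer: 0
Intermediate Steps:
(32 - 151)*(-75 - 1*(-75)) = -119*(-75 + 75) = -119*0 = 0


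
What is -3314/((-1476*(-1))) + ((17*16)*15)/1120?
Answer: 3610/2583 ≈ 1.3976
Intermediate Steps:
-3314/((-1476*(-1))) + ((17*16)*15)/1120 = -3314/1476 + (272*15)*(1/1120) = -3314*1/1476 + 4080*(1/1120) = -1657/738 + 51/14 = 3610/2583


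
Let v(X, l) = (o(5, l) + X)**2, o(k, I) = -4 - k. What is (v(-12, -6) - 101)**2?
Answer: 115600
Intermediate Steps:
v(X, l) = (-9 + X)**2 (v(X, l) = ((-4 - 1*5) + X)**2 = ((-4 - 5) + X)**2 = (-9 + X)**2)
(v(-12, -6) - 101)**2 = ((-9 - 12)**2 - 101)**2 = ((-21)**2 - 101)**2 = (441 - 101)**2 = 340**2 = 115600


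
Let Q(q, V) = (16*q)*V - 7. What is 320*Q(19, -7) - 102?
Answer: -683302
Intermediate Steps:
Q(q, V) = -7 + 16*V*q (Q(q, V) = 16*V*q - 7 = -7 + 16*V*q)
320*Q(19, -7) - 102 = 320*(-7 + 16*(-7)*19) - 102 = 320*(-7 - 2128) - 102 = 320*(-2135) - 102 = -683200 - 102 = -683302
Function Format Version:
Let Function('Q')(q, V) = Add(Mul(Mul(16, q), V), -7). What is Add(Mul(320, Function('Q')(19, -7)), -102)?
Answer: -683302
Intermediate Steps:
Function('Q')(q, V) = Add(-7, Mul(16, V, q)) (Function('Q')(q, V) = Add(Mul(16, V, q), -7) = Add(-7, Mul(16, V, q)))
Add(Mul(320, Function('Q')(19, -7)), -102) = Add(Mul(320, Add(-7, Mul(16, -7, 19))), -102) = Add(Mul(320, Add(-7, -2128)), -102) = Add(Mul(320, -2135), -102) = Add(-683200, -102) = -683302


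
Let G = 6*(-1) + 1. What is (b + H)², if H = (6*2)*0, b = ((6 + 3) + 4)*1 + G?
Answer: 64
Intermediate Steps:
G = -5 (G = -6 + 1 = -5)
b = 8 (b = ((6 + 3) + 4)*1 - 5 = (9 + 4)*1 - 5 = 13*1 - 5 = 13 - 5 = 8)
H = 0 (H = 12*0 = 0)
(b + H)² = (8 + 0)² = 8² = 64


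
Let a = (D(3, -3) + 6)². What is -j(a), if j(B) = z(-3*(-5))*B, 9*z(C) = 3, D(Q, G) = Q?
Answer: -27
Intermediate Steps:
a = 81 (a = (3 + 6)² = 9² = 81)
z(C) = ⅓ (z(C) = (⅑)*3 = ⅓)
j(B) = B/3
-j(a) = -81/3 = -1*27 = -27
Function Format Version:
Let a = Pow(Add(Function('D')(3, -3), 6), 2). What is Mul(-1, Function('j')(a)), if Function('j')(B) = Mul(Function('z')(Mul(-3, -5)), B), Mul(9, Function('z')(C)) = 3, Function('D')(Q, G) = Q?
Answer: -27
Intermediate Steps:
a = 81 (a = Pow(Add(3, 6), 2) = Pow(9, 2) = 81)
Function('z')(C) = Rational(1, 3) (Function('z')(C) = Mul(Rational(1, 9), 3) = Rational(1, 3))
Function('j')(B) = Mul(Rational(1, 3), B)
Mul(-1, Function('j')(a)) = Mul(-1, Mul(Rational(1, 3), 81)) = Mul(-1, 27) = -27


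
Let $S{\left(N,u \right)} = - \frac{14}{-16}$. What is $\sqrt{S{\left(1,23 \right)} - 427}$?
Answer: $\frac{i \sqrt{6818}}{4} \approx 20.643 i$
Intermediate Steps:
$S{\left(N,u \right)} = \frac{7}{8}$ ($S{\left(N,u \right)} = \left(-14\right) \left(- \frac{1}{16}\right) = \frac{7}{8}$)
$\sqrt{S{\left(1,23 \right)} - 427} = \sqrt{\frac{7}{8} - 427} = \sqrt{- \frac{3409}{8}} = \frac{i \sqrt{6818}}{4}$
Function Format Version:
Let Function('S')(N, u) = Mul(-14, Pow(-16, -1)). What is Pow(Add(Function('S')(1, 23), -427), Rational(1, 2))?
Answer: Mul(Rational(1, 4), I, Pow(6818, Rational(1, 2))) ≈ Mul(20.643, I)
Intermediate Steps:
Function('S')(N, u) = Rational(7, 8) (Function('S')(N, u) = Mul(-14, Rational(-1, 16)) = Rational(7, 8))
Pow(Add(Function('S')(1, 23), -427), Rational(1, 2)) = Pow(Add(Rational(7, 8), -427), Rational(1, 2)) = Pow(Rational(-3409, 8), Rational(1, 2)) = Mul(Rational(1, 4), I, Pow(6818, Rational(1, 2)))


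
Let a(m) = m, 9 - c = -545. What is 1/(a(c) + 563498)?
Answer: 1/564052 ≈ 1.7729e-6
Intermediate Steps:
c = 554 (c = 9 - 1*(-545) = 9 + 545 = 554)
1/(a(c) + 563498) = 1/(554 + 563498) = 1/564052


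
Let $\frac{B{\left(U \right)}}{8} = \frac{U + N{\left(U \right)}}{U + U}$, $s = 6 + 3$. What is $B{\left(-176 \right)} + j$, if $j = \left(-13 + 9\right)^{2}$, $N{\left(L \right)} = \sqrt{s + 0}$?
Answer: $\frac{877}{44} \approx 19.932$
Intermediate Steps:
$s = 9$
$N{\left(L \right)} = 3$ ($N{\left(L \right)} = \sqrt{9 + 0} = \sqrt{9} = 3$)
$B{\left(U \right)} = \frac{4 \left(3 + U\right)}{U}$ ($B{\left(U \right)} = 8 \frac{U + 3}{U + U} = 8 \frac{3 + U}{2 U} = \frac{4 \left(3 + U\right)}{U}$)
$j = 16$ ($j = \left(-4\right)^{2} = 16$)
$B{\left(-176 \right)} + j = \left(4 + \frac{12}{-176}\right) + 16 = \left(4 + 12 \left(- \frac{1}{176}\right)\right) + 16 = \left(4 - \frac{3}{44}\right) + 16 = \frac{173}{44} + 16 = \frac{877}{44}$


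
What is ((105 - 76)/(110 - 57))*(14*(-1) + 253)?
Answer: 6931/53 ≈ 130.77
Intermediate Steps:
((105 - 76)/(110 - 57))*(14*(-1) + 253) = (29/53)*(-14 + 253) = (29*(1/53))*239 = (29/53)*239 = 6931/53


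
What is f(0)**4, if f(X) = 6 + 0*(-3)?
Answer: 1296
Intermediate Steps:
f(X) = 6 (f(X) = 6 + 0 = 6)
f(0)**4 = 6**4 = 1296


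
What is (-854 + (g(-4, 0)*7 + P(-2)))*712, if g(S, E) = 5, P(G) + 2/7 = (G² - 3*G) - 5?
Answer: -4058400/7 ≈ -5.7977e+5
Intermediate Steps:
P(G) = -37/7 + G² - 3*G (P(G) = -2/7 + ((G² - 3*G) - 5) = -2/7 + (-5 + G² - 3*G) = -37/7 + G² - 3*G)
(-854 + (g(-4, 0)*7 + P(-2)))*712 = (-854 + (5*7 + (-37/7 + (-2)² - 3*(-2))))*712 = (-854 + (35 + (-37/7 + 4 + 6)))*712 = (-854 + (35 + 33/7))*712 = (-854 + 278/7)*712 = -5700/7*712 = -4058400/7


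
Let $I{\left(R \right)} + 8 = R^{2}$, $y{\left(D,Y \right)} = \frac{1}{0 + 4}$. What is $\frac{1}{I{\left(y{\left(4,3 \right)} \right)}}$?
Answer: $- \frac{16}{127} \approx -0.12598$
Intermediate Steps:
$y{\left(D,Y \right)} = \frac{1}{4}$
$I{\left(R \right)} = -8 + R^{2}$
$\frac{1}{I{\left(y{\left(4,3 \right)} \right)}} = \frac{1}{-8 + \left(\frac{1}{4}\right)^{2}} = \frac{1}{-8 + \frac{1}{16}} = \frac{1}{- \frac{127}{16}} = - \frac{16}{127}$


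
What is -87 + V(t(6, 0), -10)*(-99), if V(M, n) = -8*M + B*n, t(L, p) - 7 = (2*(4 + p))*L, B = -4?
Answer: 39513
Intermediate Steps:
t(L, p) = 7 + L*(8 + 2*p) (t(L, p) = 7 + (2*(4 + p))*L = 7 + (8 + 2*p)*L = 7 + L*(8 + 2*p))
V(M, n) = -8*M - 4*n
-87 + V(t(6, 0), -10)*(-99) = -87 + (-8*(7 + 8*6 + 2*6*0) - 4*(-10))*(-99) = -87 + (-8*(7 + 48 + 0) + 40)*(-99) = -87 + (-8*55 + 40)*(-99) = -87 + (-440 + 40)*(-99) = -87 - 400*(-99) = -87 + 39600 = 39513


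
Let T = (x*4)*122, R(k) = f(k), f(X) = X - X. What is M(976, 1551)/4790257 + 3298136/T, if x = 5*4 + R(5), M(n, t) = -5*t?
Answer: 1974855421519/5844113540 ≈ 337.92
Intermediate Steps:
f(X) = 0
R(k) = 0
x = 20 (x = 5*4 + 0 = 20 + 0 = 20)
T = 9760 (T = (20*4)*122 = 80*122 = 9760)
M(976, 1551)/4790257 + 3298136/T = -5*1551/4790257 + 3298136/9760 = -7755*1/4790257 + 3298136*(1/9760) = -7755/4790257 + 412267/1220 = 1974855421519/5844113540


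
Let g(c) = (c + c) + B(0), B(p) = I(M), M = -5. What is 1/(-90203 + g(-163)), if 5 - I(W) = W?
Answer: -1/90519 ≈ -1.1047e-5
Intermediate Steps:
I(W) = 5 - W
B(p) = 10 (B(p) = 5 - 1*(-5) = 5 + 5 = 10)
g(c) = 10 + 2*c (g(c) = (c + c) + 10 = 2*c + 10 = 10 + 2*c)
1/(-90203 + g(-163)) = 1/(-90203 + (10 + 2*(-163))) = 1/(-90203 + (10 - 326)) = 1/(-90203 - 316) = 1/(-90519) = -1/90519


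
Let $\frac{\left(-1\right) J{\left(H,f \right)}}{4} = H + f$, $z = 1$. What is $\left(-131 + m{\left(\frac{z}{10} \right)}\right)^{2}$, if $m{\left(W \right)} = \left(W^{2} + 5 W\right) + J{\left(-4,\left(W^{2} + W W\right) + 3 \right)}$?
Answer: $\frac{160199649}{10000} \approx 16020.0$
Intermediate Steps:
$J{\left(H,f \right)} = - 4 H - 4 f$ ($J{\left(H,f \right)} = - 4 \left(H + f\right) = - 4 H - 4 f$)
$m{\left(W \right)} = 4 - 7 W^{2} + 5 W$ ($m{\left(W \right)} = \left(W^{2} + 5 W\right) - \left(-16 + 4 \left(\left(W^{2} + W W\right) + 3\right)\right) = \left(W^{2} + 5 W\right) - \left(-16 + 4 \left(\left(W^{2} + W^{2}\right) + 3\right)\right) = \left(W^{2} + 5 W\right) - \left(-16 + 4 \left(2 W^{2} + 3\right)\right) = \left(W^{2} + 5 W\right) - \left(-16 + 4 \left(3 + 2 W^{2}\right)\right) = \left(W^{2} + 5 W\right) + \left(16 - \left(12 + 8 W^{2}\right)\right) = \left(W^{2} + 5 W\right) - \left(-4 + 8 W^{2}\right) = 4 - 7 W^{2} + 5 W$)
$\left(-131 + m{\left(\frac{z}{10} \right)}\right)^{2} = \left(-131 + \left(4 - 7 \left(1 \cdot \frac{1}{10}\right)^{2} + 5 \cdot 1 \cdot \frac{1}{10}\right)\right)^{2} = \left(-131 + \left(4 - \frac{7}{100} + 5 \cdot \frac{1}{10}\right)\right)^{2} = \left(-131 + \left(4 - \frac{7}{100} + \frac{1}{2}\right)\right)^{2} = \left(-131 + \frac{443}{100}\right)^{2} = \left(- \frac{12657}{100}\right)^{2} = \frac{160199649}{10000}$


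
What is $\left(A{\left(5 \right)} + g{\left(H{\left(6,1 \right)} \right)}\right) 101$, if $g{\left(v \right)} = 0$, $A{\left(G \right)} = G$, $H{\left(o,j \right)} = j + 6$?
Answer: $505$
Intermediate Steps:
$H{\left(o,j \right)} = 6 + j$
$\left(A{\left(5 \right)} + g{\left(H{\left(6,1 \right)} \right)}\right) 101 = \left(5 + 0\right) 101 = 5 \cdot 101 = 505$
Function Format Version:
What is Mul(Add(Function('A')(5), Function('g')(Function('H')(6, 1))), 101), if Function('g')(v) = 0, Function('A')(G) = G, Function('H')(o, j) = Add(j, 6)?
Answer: 505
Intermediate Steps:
Function('H')(o, j) = Add(6, j)
Mul(Add(Function('A')(5), Function('g')(Function('H')(6, 1))), 101) = Mul(Add(5, 0), 101) = Mul(5, 101) = 505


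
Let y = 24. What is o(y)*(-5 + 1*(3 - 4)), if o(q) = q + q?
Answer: -288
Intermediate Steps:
o(q) = 2*q
o(y)*(-5 + 1*(3 - 4)) = (2*24)*(-5 + 1*(3 - 4)) = 48*(-5 + 1*(-1)) = 48*(-5 - 1) = 48*(-6) = -288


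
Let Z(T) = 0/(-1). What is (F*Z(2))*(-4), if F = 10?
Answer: 0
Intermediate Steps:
Z(T) = 0 (Z(T) = 0*(-1) = 0)
(F*Z(2))*(-4) = (10*0)*(-4) = 0*(-4) = 0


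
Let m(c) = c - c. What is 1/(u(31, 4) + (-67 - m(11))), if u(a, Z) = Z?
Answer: -1/63 ≈ -0.015873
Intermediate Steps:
m(c) = 0
1/(u(31, 4) + (-67 - m(11))) = 1/(4 + (-67 - 1*0)) = 1/(4 + (-67 + 0)) = 1/(4 - 67) = 1/(-63) = -1/63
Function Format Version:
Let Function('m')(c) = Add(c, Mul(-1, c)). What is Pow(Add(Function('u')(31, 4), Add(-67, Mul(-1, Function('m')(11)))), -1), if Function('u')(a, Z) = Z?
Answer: Rational(-1, 63) ≈ -0.015873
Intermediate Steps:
Function('m')(c) = 0
Pow(Add(Function('u')(31, 4), Add(-67, Mul(-1, Function('m')(11)))), -1) = Pow(Add(4, Add(-67, Mul(-1, 0))), -1) = Pow(Add(4, Add(-67, 0)), -1) = Pow(Add(4, -67), -1) = Pow(-63, -1) = Rational(-1, 63)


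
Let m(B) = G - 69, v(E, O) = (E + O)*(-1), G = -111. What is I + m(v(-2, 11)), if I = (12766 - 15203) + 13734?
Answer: 11117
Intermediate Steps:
v(E, O) = -E - O
I = 11297 (I = -2437 + 13734 = 11297)
m(B) = -180 (m(B) = -111 - 69 = -180)
I + m(v(-2, 11)) = 11297 - 180 = 11117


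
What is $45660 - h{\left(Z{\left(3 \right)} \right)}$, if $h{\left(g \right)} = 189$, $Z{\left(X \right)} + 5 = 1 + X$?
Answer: $45471$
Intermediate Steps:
$Z{\left(X \right)} = -4 + X$ ($Z{\left(X \right)} = -5 + \left(1 + X\right) = -4 + X$)
$45660 - h{\left(Z{\left(3 \right)} \right)} = 45660 - 189 = 45471$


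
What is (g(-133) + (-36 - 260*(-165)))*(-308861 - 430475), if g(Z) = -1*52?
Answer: -31652452832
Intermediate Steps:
g(Z) = -52
(g(-133) + (-36 - 260*(-165)))*(-308861 - 430475) = (-52 + (-36 - 260*(-165)))*(-308861 - 430475) = (-52 + (-36 + 42900))*(-739336) = (-52 + 42864)*(-739336) = 42812*(-739336) = -31652452832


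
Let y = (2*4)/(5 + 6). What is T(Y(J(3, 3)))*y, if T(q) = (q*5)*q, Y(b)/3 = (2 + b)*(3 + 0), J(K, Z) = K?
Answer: 81000/11 ≈ 7363.6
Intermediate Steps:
Y(b) = 18 + 9*b (Y(b) = 3*((2 + b)*(3 + 0)) = 3*((2 + b)*3) = 3*(6 + 3*b) = 18 + 9*b)
T(q) = 5*q**2 (T(q) = (5*q)*q = 5*q**2)
y = 8/11 ≈ 0.72727
T(Y(J(3, 3)))*y = (5*(18 + 9*3)**2)*(8/11) = (5*(18 + 27)**2)*(8/11) = (5*45**2)*(8/11) = (5*2025)*(8/11) = 10125*(8/11) = 81000/11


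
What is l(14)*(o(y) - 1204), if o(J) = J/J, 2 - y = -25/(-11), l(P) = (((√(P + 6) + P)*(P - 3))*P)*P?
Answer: -36311352 - 5187336*√5 ≈ -4.7911e+7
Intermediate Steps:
l(P) = P²*(-3 + P)*(P + √(6 + P)) (l(P) = (((√(6 + P) + P)*(-3 + P))*P)*P = (((P + √(6 + P))*(-3 + P))*P)*P = (((-3 + P)*(P + √(6 + P)))*P)*P = (P*(-3 + P)*(P + √(6 + P)))*P = P²*(-3 + P)*(P + √(6 + P)))
y = -3/11 (y = 2 - (-25)/(-11) = 2 - (-25)*(-1)/11 = 2 - 1*25/11 = 2 - 25/11 = -3/11 ≈ -0.27273)
o(J) = 1
l(14)*(o(y) - 1204) = (14²*(14² - 3*14 - 3*√(6 + 14) + 14*√(6 + 14)))*(1 - 1204) = (196*(196 - 42 - 6*√5 + 14*√20))*(-1203) = (196*(196 - 42 - 6*√5 + 14*(2*√5)))*(-1203) = (196*(196 - 42 - 6*√5 + 28*√5))*(-1203) = (196*(154 + 22*√5))*(-1203) = (30184 + 4312*√5)*(-1203) = -36311352 - 5187336*√5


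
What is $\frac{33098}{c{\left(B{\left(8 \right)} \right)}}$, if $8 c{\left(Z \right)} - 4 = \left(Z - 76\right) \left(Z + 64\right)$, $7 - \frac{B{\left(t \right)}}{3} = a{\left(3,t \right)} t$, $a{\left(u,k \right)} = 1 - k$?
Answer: $\frac{264784}{28593} \approx 9.2605$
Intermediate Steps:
$B{\left(t \right)} = 21 - 3 t \left(1 - t\right)$ ($B{\left(t \right)} = 21 - 3 \left(1 - t\right) t = 21 - 3 t \left(1 - t\right)$)
$c{\left(Z \right)} = \frac{1}{2} + \frac{\left(-76 + Z\right) \left(64 + Z\right)}{8}$ ($c{\left(Z \right)} = \frac{1}{2} + \frac{\left(Z - 76\right) \left(Z + 64\right)}{8} = \frac{1}{2} + \frac{\left(-76 + Z\right) \left(64 + Z\right)}{8}$)
$\frac{33098}{c{\left(B{\left(8 \right)} \right)}} = \frac{33098}{- \frac{1215}{2} - \frac{3 \left(21 + 3 \cdot 8 \left(-1 + 8\right)\right)}{2} + \frac{\left(21 + 3 \cdot 8 \left(-1 + 8\right)\right)^{2}}{8}} = \frac{33098}{- \frac{1215}{2} - \frac{3 \left(21 + 3 \cdot 8 \cdot 7\right)}{2} + \frac{\left(21 + 3 \cdot 8 \cdot 7\right)^{2}}{8}} = \frac{33098}{- \frac{1215}{2} - \frac{3 \left(21 + 168\right)}{2} + \frac{\left(21 + 168\right)^{2}}{8}} = \frac{33098}{- \frac{1215}{2} - \frac{567}{2} + \frac{189^{2}}{8}} = \frac{33098}{- \frac{1215}{2} - \frac{567}{2} + \frac{1}{8} \cdot 35721} = \frac{33098}{- \frac{1215}{2} - \frac{567}{2} + \frac{35721}{8}} = \frac{33098}{\frac{28593}{8}} = 33098 \cdot \frac{8}{28593} = \frac{264784}{28593}$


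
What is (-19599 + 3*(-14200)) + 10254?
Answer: -51945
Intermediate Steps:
(-19599 + 3*(-14200)) + 10254 = (-19599 - 42600) + 10254 = -62199 + 10254 = -51945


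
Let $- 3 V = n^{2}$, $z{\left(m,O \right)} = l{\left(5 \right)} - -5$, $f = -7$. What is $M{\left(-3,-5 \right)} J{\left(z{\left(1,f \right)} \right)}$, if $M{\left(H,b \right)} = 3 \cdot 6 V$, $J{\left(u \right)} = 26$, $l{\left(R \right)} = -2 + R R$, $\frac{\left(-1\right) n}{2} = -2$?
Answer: $-2496$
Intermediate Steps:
$n = 4$ ($n = \left(-2\right) \left(-2\right) = 4$)
$l{\left(R \right)} = -2 + R^{2}$
$z{\left(m,O \right)} = 28$ ($z{\left(m,O \right)} = \left(-2 + 5^{2}\right) - -5 = \left(-2 + 25\right) + 5 = 23 + 5 = 28$)
$V = - \frac{16}{3}$ ($V = - \frac{4^{2}}{3} = \left(- \frac{1}{3}\right) 16 = - \frac{16}{3} \approx -5.3333$)
$M{\left(H,b \right)} = -96$ ($M{\left(H,b \right)} = 3 \cdot 6 \left(- \frac{16}{3}\right) = 18 \left(- \frac{16}{3}\right) = -96$)
$M{\left(-3,-5 \right)} J{\left(z{\left(1,f \right)} \right)} = \left(-96\right) 26 = -2496$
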